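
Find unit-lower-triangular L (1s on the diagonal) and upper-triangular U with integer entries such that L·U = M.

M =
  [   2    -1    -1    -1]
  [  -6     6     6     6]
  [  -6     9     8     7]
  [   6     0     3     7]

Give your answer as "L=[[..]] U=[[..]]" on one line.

  row1 -= -3·row0 → [0,3,3,3]
  row2 -= -3·row0 → [0,6,5,4]
  row3 -= 3·row0 → [0,3,6,10]
  row2 -= 2·row1 → [0,0,-1,-2]
  row3 -= 1·row1 → [0,0,3,7]
  row3 -= -3·row2 → [0,0,0,1]

L=[[1,0,0,0],[-3,1,0,0],[-3,2,1,0],[3,1,-3,1]] U=[[2,-1,-1,-1],[0,3,3,3],[0,0,-1,-2],[0,0,0,1]]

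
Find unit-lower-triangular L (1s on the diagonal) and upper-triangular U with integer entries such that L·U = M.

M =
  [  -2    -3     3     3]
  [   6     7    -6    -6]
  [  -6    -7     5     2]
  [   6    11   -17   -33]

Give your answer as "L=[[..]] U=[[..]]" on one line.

  r1 -= -3·r0 → [0,-2,3,3]
  r2 -= 3·r0 → [0,2,-4,-7]
  r3 -= -3·r0 → [0,2,-8,-24]
  r2 -= -1·r1 → [0,0,-1,-4]
  r3 -= -1·r1 → [0,0,-5,-21]
  r3 -= 5·r2 → [0,0,0,-1]

L=[[1,0,0,0],[-3,1,0,0],[3,-1,1,0],[-3,-1,5,1]] U=[[-2,-3,3,3],[0,-2,3,3],[0,0,-1,-4],[0,0,0,-1]]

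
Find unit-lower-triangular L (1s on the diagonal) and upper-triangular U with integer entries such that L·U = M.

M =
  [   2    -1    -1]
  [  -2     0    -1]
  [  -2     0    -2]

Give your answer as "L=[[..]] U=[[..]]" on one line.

L=[[1,0,0],[-1,1,0],[-1,1,1]] U=[[2,-1,-1],[0,-1,-2],[0,0,-1]]

  R1 -= -1·R0 → [0,-1,-2]
  R2 -= -1·R0 → [0,-1,-3]
  R2 -= 1·R1 → [0,0,-1]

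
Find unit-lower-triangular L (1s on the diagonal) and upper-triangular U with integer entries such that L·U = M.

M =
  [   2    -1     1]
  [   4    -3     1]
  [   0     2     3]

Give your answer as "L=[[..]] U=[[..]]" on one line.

L=[[1,0,0],[2,1,0],[0,-2,1]] U=[[2,-1,1],[0,-1,-1],[0,0,1]]

  row1 -= 2·row0 → [0,-1,-1]
  row2 -= 0·row0 → [0,2,3]
  row2 -= -2·row1 → [0,0,1]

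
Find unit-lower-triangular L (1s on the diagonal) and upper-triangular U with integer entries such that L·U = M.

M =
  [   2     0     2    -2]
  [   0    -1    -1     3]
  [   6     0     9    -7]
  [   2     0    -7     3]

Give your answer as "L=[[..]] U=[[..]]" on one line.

  row1 -= 0·row0 → [0,-1,-1,3]
  row2 -= 3·row0 → [0,0,3,-1]
  row3 -= 1·row0 → [0,0,-9,5]
  row2 -= 0·row1 → [0,0,3,-1]
  row3 -= 0·row1 → [0,0,-9,5]
  row3 -= -3·row2 → [0,0,0,2]

L=[[1,0,0,0],[0,1,0,0],[3,0,1,0],[1,0,-3,1]] U=[[2,0,2,-2],[0,-1,-1,3],[0,0,3,-1],[0,0,0,2]]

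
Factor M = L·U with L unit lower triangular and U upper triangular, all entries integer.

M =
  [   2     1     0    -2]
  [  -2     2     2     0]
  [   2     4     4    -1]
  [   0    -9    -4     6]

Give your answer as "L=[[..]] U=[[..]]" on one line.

L=[[1,0,0,0],[-1,1,0,0],[1,1,1,0],[0,-3,1,1]] U=[[2,1,0,-2],[0,3,2,-2],[0,0,2,3],[0,0,0,-3]]

  r1 -= -1·r0 → [0,3,2,-2]
  r2 -= 1·r0 → [0,3,4,1]
  r3 -= 0·r0 → [0,-9,-4,6]
  r2 -= 1·r1 → [0,0,2,3]
  r3 -= -3·r1 → [0,0,2,0]
  r3 -= 1·r2 → [0,0,0,-3]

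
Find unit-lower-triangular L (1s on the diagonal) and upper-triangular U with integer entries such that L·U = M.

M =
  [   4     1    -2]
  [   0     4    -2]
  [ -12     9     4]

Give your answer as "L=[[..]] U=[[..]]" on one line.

  row1 -= 0·row0 → [0,4,-2]
  row2 -= -3·row0 → [0,12,-2]
  row2 -= 3·row1 → [0,0,4]

L=[[1,0,0],[0,1,0],[-3,3,1]] U=[[4,1,-2],[0,4,-2],[0,0,4]]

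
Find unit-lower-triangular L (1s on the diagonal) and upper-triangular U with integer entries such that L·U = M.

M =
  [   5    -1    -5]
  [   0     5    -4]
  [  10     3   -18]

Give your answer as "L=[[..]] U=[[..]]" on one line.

  row1 -= 0·row0 → [0,5,-4]
  row2 -= 2·row0 → [0,5,-8]
  row2 -= 1·row1 → [0,0,-4]

L=[[1,0,0],[0,1,0],[2,1,1]] U=[[5,-1,-5],[0,5,-4],[0,0,-4]]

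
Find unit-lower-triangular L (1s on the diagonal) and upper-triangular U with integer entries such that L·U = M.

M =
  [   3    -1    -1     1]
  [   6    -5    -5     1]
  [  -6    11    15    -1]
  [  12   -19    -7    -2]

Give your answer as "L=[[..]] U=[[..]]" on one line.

L=[[1,0,0,0],[2,1,0,0],[-2,-3,1,0],[4,5,3,1]] U=[[3,-1,-1,1],[0,-3,-3,-1],[0,0,4,-2],[0,0,0,5]]

  row1 -= 2·row0 → [0,-3,-3,-1]
  row2 -= -2·row0 → [0,9,13,1]
  row3 -= 4·row0 → [0,-15,-3,-6]
  row2 -= -3·row1 → [0,0,4,-2]
  row3 -= 5·row1 → [0,0,12,-1]
  row3 -= 3·row2 → [0,0,0,5]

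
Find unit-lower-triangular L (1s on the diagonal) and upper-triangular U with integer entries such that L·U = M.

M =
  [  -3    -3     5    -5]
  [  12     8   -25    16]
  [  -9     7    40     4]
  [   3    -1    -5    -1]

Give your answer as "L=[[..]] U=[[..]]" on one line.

L=[[1,0,0,0],[-4,1,0,0],[3,-4,1,0],[-1,1,1,1]] U=[[-3,-3,5,-5],[0,-4,-5,-4],[0,0,5,3],[0,0,0,-5]]

  r1 -= -4·r0 → [0,-4,-5,-4]
  r2 -= 3·r0 → [0,16,25,19]
  r3 -= -1·r0 → [0,-4,0,-6]
  r2 -= -4·r1 → [0,0,5,3]
  r3 -= 1·r1 → [0,0,5,-2]
  r3 -= 1·r2 → [0,0,0,-5]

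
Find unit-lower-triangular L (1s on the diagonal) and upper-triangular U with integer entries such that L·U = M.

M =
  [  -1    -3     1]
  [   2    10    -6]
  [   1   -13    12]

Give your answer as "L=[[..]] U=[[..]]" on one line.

  R1 -= -2·R0 → [0,4,-4]
  R2 -= -1·R0 → [0,-16,13]
  R2 -= -4·R1 → [0,0,-3]

L=[[1,0,0],[-2,1,0],[-1,-4,1]] U=[[-1,-3,1],[0,4,-4],[0,0,-3]]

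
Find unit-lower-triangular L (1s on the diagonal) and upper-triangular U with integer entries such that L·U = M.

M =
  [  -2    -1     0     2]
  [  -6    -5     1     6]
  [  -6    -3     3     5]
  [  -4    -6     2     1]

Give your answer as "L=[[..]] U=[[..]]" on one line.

  R1 -= 3·R0 → [0,-2,1,0]
  R2 -= 3·R0 → [0,0,3,-1]
  R3 -= 2·R0 → [0,-4,2,-3]
  R2 -= 0·R1 → [0,0,3,-1]
  R3 -= 2·R1 → [0,0,0,-3]
  R3 -= 0·R2 → [0,0,0,-3]

L=[[1,0,0,0],[3,1,0,0],[3,0,1,0],[2,2,0,1]] U=[[-2,-1,0,2],[0,-2,1,0],[0,0,3,-1],[0,0,0,-3]]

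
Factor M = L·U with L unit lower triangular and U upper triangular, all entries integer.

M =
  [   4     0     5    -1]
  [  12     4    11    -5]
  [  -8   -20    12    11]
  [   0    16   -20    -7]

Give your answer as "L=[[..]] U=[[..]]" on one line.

L=[[1,0,0,0],[3,1,0,0],[-2,-5,1,0],[0,4,-2,1]] U=[[4,0,5,-1],[0,4,-4,-2],[0,0,2,-1],[0,0,0,-1]]

  R1 -= 3·R0 → [0,4,-4,-2]
  R2 -= -2·R0 → [0,-20,22,9]
  R3 -= 0·R0 → [0,16,-20,-7]
  R2 -= -5·R1 → [0,0,2,-1]
  R3 -= 4·R1 → [0,0,-4,1]
  R3 -= -2·R2 → [0,0,0,-1]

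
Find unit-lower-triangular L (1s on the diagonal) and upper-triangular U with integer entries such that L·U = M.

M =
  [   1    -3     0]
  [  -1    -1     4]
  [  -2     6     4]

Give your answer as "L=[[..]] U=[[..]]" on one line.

L=[[1,0,0],[-1,1,0],[-2,0,1]] U=[[1,-3,0],[0,-4,4],[0,0,4]]

  r1 -= -1·r0 → [0,-4,4]
  r2 -= -2·r0 → [0,0,4]
  r2 -= 0·r1 → [0,0,4]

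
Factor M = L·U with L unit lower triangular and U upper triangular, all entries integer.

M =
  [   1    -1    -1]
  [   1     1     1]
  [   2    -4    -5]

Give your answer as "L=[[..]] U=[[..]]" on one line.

  R1 -= 1·R0 → [0,2,2]
  R2 -= 2·R0 → [0,-2,-3]
  R2 -= -1·R1 → [0,0,-1]

L=[[1,0,0],[1,1,0],[2,-1,1]] U=[[1,-1,-1],[0,2,2],[0,0,-1]]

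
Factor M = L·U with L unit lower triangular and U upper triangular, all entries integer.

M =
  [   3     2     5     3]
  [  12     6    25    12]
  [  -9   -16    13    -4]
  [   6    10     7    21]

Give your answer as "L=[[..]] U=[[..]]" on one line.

  R1 -= 4·R0 → [0,-2,5,0]
  R2 -= -3·R0 → [0,-10,28,5]
  R3 -= 2·R0 → [0,6,-3,15]
  R2 -= 5·R1 → [0,0,3,5]
  R3 -= -3·R1 → [0,0,12,15]
  R3 -= 4·R2 → [0,0,0,-5]

L=[[1,0,0,0],[4,1,0,0],[-3,5,1,0],[2,-3,4,1]] U=[[3,2,5,3],[0,-2,5,0],[0,0,3,5],[0,0,0,-5]]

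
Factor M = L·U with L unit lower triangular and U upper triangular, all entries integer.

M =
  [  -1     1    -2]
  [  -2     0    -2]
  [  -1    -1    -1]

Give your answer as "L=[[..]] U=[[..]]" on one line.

  R1 -= 2·R0 → [0,-2,2]
  R2 -= 1·R0 → [0,-2,1]
  R2 -= 1·R1 → [0,0,-1]

L=[[1,0,0],[2,1,0],[1,1,1]] U=[[-1,1,-2],[0,-2,2],[0,0,-1]]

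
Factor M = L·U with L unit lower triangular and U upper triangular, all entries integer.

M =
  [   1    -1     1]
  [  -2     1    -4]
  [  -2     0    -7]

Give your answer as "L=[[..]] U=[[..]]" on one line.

L=[[1,0,0],[-2,1,0],[-2,2,1]] U=[[1,-1,1],[0,-1,-2],[0,0,-1]]

  row1 -= -2·row0 → [0,-1,-2]
  row2 -= -2·row0 → [0,-2,-5]
  row2 -= 2·row1 → [0,0,-1]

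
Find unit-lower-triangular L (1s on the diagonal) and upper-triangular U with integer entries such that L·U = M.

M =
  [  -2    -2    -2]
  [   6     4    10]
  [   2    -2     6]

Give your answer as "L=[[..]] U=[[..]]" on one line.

  row1 -= -3·row0 → [0,-2,4]
  row2 -= -1·row0 → [0,-4,4]
  row2 -= 2·row1 → [0,0,-4]

L=[[1,0,0],[-3,1,0],[-1,2,1]] U=[[-2,-2,-2],[0,-2,4],[0,0,-4]]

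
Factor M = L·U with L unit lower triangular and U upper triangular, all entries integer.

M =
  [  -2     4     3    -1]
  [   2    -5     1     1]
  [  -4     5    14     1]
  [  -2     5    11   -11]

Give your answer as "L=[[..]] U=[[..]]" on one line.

L=[[1,0,0,0],[-1,1,0,0],[2,3,1,0],[1,-1,-3,1]] U=[[-2,4,3,-1],[0,-1,4,0],[0,0,-4,3],[0,0,0,-1]]

  row1 -= -1·row0 → [0,-1,4,0]
  row2 -= 2·row0 → [0,-3,8,3]
  row3 -= 1·row0 → [0,1,8,-10]
  row2 -= 3·row1 → [0,0,-4,3]
  row3 -= -1·row1 → [0,0,12,-10]
  row3 -= -3·row2 → [0,0,0,-1]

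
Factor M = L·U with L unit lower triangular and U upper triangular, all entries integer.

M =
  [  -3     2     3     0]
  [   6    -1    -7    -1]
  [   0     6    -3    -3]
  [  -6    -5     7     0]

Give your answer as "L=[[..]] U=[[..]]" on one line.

  r1 -= -2·r0 → [0,3,-1,-1]
  r2 -= 0·r0 → [0,6,-3,-3]
  r3 -= 2·r0 → [0,-9,1,0]
  r2 -= 2·r1 → [0,0,-1,-1]
  r3 -= -3·r1 → [0,0,-2,-3]
  r3 -= 2·r2 → [0,0,0,-1]

L=[[1,0,0,0],[-2,1,0,0],[0,2,1,0],[2,-3,2,1]] U=[[-3,2,3,0],[0,3,-1,-1],[0,0,-1,-1],[0,0,0,-1]]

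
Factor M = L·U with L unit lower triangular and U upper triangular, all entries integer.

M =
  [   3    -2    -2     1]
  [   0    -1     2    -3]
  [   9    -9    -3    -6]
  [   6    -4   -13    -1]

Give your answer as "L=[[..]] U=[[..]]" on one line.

L=[[1,0,0,0],[0,1,0,0],[3,3,1,0],[2,0,3,1]] U=[[3,-2,-2,1],[0,-1,2,-3],[0,0,-3,0],[0,0,0,-3]]

  r1 -= 0·r0 → [0,-1,2,-3]
  r2 -= 3·r0 → [0,-3,3,-9]
  r3 -= 2·r0 → [0,0,-9,-3]
  r2 -= 3·r1 → [0,0,-3,0]
  r3 -= 0·r1 → [0,0,-9,-3]
  r3 -= 3·r2 → [0,0,0,-3]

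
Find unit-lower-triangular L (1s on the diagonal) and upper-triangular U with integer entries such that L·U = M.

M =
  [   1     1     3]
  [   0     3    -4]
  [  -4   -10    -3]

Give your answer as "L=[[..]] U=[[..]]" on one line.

L=[[1,0,0],[0,1,0],[-4,-2,1]] U=[[1,1,3],[0,3,-4],[0,0,1]]

  row1 -= 0·row0 → [0,3,-4]
  row2 -= -4·row0 → [0,-6,9]
  row2 -= -2·row1 → [0,0,1]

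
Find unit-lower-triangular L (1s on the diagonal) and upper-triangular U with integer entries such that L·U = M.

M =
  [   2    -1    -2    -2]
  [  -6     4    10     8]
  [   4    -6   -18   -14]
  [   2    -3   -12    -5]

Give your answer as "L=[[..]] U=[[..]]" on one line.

L=[[1,0,0,0],[-3,1,0,0],[2,-4,1,0],[1,-2,-1,1]] U=[[2,-1,-2,-2],[0,1,4,2],[0,0,2,-2],[0,0,0,-1]]

  r1 -= -3·r0 → [0,1,4,2]
  r2 -= 2·r0 → [0,-4,-14,-10]
  r3 -= 1·r0 → [0,-2,-10,-3]
  r2 -= -4·r1 → [0,0,2,-2]
  r3 -= -2·r1 → [0,0,-2,1]
  r3 -= -1·r2 → [0,0,0,-1]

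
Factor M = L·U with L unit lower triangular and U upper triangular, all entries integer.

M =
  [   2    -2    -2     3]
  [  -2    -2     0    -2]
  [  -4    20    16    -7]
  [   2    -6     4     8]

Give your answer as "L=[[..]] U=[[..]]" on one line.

  R1 -= -1·R0 → [0,-4,-2,1]
  R2 -= -2·R0 → [0,16,12,-1]
  R3 -= 1·R0 → [0,-4,6,5]
  R2 -= -4·R1 → [0,0,4,3]
  R3 -= 1·R1 → [0,0,8,4]
  R3 -= 2·R2 → [0,0,0,-2]

L=[[1,0,0,0],[-1,1,0,0],[-2,-4,1,0],[1,1,2,1]] U=[[2,-2,-2,3],[0,-4,-2,1],[0,0,4,3],[0,0,0,-2]]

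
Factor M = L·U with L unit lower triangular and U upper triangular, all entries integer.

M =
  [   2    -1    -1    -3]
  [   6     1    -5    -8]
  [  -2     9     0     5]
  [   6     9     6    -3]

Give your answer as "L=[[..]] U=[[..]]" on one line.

L=[[1,0,0,0],[3,1,0,0],[-1,2,1,0],[3,3,5,1]] U=[[2,-1,-1,-3],[0,4,-2,1],[0,0,3,0],[0,0,0,3]]

  row1 -= 3·row0 → [0,4,-2,1]
  row2 -= -1·row0 → [0,8,-1,2]
  row3 -= 3·row0 → [0,12,9,6]
  row2 -= 2·row1 → [0,0,3,0]
  row3 -= 3·row1 → [0,0,15,3]
  row3 -= 5·row2 → [0,0,0,3]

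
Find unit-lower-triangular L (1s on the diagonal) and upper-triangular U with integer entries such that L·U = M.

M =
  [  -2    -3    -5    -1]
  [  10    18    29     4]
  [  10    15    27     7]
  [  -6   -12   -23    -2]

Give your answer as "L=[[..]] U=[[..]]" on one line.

  r1 -= -5·r0 → [0,3,4,-1]
  r2 -= -5·r0 → [0,0,2,2]
  r3 -= 3·r0 → [0,-3,-8,1]
  r2 -= 0·r1 → [0,0,2,2]
  r3 -= -1·r1 → [0,0,-4,0]
  r3 -= -2·r2 → [0,0,0,4]

L=[[1,0,0,0],[-5,1,0,0],[-5,0,1,0],[3,-1,-2,1]] U=[[-2,-3,-5,-1],[0,3,4,-1],[0,0,2,2],[0,0,0,4]]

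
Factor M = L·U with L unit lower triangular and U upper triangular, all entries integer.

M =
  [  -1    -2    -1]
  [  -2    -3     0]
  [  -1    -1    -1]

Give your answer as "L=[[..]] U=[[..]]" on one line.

L=[[1,0,0],[2,1,0],[1,1,1]] U=[[-1,-2,-1],[0,1,2],[0,0,-2]]

  row1 -= 2·row0 → [0,1,2]
  row2 -= 1·row0 → [0,1,0]
  row2 -= 1·row1 → [0,0,-2]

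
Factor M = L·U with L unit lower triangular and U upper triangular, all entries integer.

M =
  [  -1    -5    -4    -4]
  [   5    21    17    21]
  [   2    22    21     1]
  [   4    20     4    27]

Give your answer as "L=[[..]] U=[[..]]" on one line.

L=[[1,0,0,0],[-5,1,0,0],[-2,-3,1,0],[-4,0,-3,1]] U=[[-1,-5,-4,-4],[0,-4,-3,1],[0,0,4,-4],[0,0,0,-1]]

  R1 -= -5·R0 → [0,-4,-3,1]
  R2 -= -2·R0 → [0,12,13,-7]
  R3 -= -4·R0 → [0,0,-12,11]
  R2 -= -3·R1 → [0,0,4,-4]
  R3 -= 0·R1 → [0,0,-12,11]
  R3 -= -3·R2 → [0,0,0,-1]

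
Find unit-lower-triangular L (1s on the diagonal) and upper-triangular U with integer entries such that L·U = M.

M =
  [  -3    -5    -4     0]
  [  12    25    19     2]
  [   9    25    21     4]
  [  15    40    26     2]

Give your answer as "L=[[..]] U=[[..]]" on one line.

L=[[1,0,0,0],[-4,1,0,0],[-3,2,1,0],[-5,3,-1,1]] U=[[-3,-5,-4,0],[0,5,3,2],[0,0,3,0],[0,0,0,-4]]

  row1 -= -4·row0 → [0,5,3,2]
  row2 -= -3·row0 → [0,10,9,4]
  row3 -= -5·row0 → [0,15,6,2]
  row2 -= 2·row1 → [0,0,3,0]
  row3 -= 3·row1 → [0,0,-3,-4]
  row3 -= -1·row2 → [0,0,0,-4]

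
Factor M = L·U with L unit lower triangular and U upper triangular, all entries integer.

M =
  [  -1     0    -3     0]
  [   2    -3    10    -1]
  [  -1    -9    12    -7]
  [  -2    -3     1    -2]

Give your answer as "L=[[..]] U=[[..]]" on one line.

  r1 -= -2·r0 → [0,-3,4,-1]
  r2 -= 1·r0 → [0,-9,15,-7]
  r3 -= 2·r0 → [0,-3,7,-2]
  r2 -= 3·r1 → [0,0,3,-4]
  r3 -= 1·r1 → [0,0,3,-1]
  r3 -= 1·r2 → [0,0,0,3]

L=[[1,0,0,0],[-2,1,0,0],[1,3,1,0],[2,1,1,1]] U=[[-1,0,-3,0],[0,-3,4,-1],[0,0,3,-4],[0,0,0,3]]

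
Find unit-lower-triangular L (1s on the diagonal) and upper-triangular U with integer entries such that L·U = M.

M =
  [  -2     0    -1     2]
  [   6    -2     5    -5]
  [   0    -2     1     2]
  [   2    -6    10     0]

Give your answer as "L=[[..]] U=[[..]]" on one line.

  R1 -= -3·R0 → [0,-2,2,1]
  R2 -= 0·R0 → [0,-2,1,2]
  R3 -= -1·R0 → [0,-6,9,2]
  R2 -= 1·R1 → [0,0,-1,1]
  R3 -= 3·R1 → [0,0,3,-1]
  R3 -= -3·R2 → [0,0,0,2]

L=[[1,0,0,0],[-3,1,0,0],[0,1,1,0],[-1,3,-3,1]] U=[[-2,0,-1,2],[0,-2,2,1],[0,0,-1,1],[0,0,0,2]]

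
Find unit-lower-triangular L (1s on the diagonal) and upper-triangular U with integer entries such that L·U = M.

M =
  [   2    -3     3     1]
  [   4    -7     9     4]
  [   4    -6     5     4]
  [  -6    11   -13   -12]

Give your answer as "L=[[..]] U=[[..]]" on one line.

  R1 -= 2·R0 → [0,-1,3,2]
  R2 -= 2·R0 → [0,0,-1,2]
  R3 -= -3·R0 → [0,2,-4,-9]
  R2 -= 0·R1 → [0,0,-1,2]
  R3 -= -2·R1 → [0,0,2,-5]
  R3 -= -2·R2 → [0,0,0,-1]

L=[[1,0,0,0],[2,1,0,0],[2,0,1,0],[-3,-2,-2,1]] U=[[2,-3,3,1],[0,-1,3,2],[0,0,-1,2],[0,0,0,-1]]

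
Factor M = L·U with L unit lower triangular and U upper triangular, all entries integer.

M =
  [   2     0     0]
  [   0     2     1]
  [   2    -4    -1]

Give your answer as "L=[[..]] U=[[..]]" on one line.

L=[[1,0,0],[0,1,0],[1,-2,1]] U=[[2,0,0],[0,2,1],[0,0,1]]

  row1 -= 0·row0 → [0,2,1]
  row2 -= 1·row0 → [0,-4,-1]
  row2 -= -2·row1 → [0,0,1]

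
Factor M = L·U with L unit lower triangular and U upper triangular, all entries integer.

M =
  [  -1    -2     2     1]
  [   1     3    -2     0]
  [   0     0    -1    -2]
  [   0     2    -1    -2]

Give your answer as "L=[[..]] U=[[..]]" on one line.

L=[[1,0,0,0],[-1,1,0,0],[0,0,1,0],[0,2,1,1]] U=[[-1,-2,2,1],[0,1,0,1],[0,0,-1,-2],[0,0,0,-2]]

  r1 -= -1·r0 → [0,1,0,1]
  r2 -= 0·r0 → [0,0,-1,-2]
  r3 -= 0·r0 → [0,2,-1,-2]
  r2 -= 0·r1 → [0,0,-1,-2]
  r3 -= 2·r1 → [0,0,-1,-4]
  r3 -= 1·r2 → [0,0,0,-2]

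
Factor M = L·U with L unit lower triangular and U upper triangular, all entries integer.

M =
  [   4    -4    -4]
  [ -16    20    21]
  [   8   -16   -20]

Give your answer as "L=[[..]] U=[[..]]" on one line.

  R1 -= -4·R0 → [0,4,5]
  R2 -= 2·R0 → [0,-8,-12]
  R2 -= -2·R1 → [0,0,-2]

L=[[1,0,0],[-4,1,0],[2,-2,1]] U=[[4,-4,-4],[0,4,5],[0,0,-2]]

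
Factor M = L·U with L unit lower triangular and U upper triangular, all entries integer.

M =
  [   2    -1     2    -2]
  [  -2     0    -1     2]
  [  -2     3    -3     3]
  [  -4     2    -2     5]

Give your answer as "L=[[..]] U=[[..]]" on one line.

  R1 -= -1·R0 → [0,-1,1,0]
  R2 -= -1·R0 → [0,2,-1,1]
  R3 -= -2·R0 → [0,0,2,1]
  R2 -= -2·R1 → [0,0,1,1]
  R3 -= 0·R1 → [0,0,2,1]
  R3 -= 2·R2 → [0,0,0,-1]

L=[[1,0,0,0],[-1,1,0,0],[-1,-2,1,0],[-2,0,2,1]] U=[[2,-1,2,-2],[0,-1,1,0],[0,0,1,1],[0,0,0,-1]]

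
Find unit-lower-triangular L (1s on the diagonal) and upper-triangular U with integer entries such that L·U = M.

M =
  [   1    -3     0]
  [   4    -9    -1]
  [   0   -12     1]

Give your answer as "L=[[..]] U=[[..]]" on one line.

L=[[1,0,0],[4,1,0],[0,-4,1]] U=[[1,-3,0],[0,3,-1],[0,0,-3]]

  R1 -= 4·R0 → [0,3,-1]
  R2 -= 0·R0 → [0,-12,1]
  R2 -= -4·R1 → [0,0,-3]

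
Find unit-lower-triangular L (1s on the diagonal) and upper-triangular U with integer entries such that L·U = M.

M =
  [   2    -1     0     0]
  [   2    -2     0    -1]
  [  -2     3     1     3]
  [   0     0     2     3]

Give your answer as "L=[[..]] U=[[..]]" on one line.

  row1 -= 1·row0 → [0,-1,0,-1]
  row2 -= -1·row0 → [0,2,1,3]
  row3 -= 0·row0 → [0,0,2,3]
  row2 -= -2·row1 → [0,0,1,1]
  row3 -= 0·row1 → [0,0,2,3]
  row3 -= 2·row2 → [0,0,0,1]

L=[[1,0,0,0],[1,1,0,0],[-1,-2,1,0],[0,0,2,1]] U=[[2,-1,0,0],[0,-1,0,-1],[0,0,1,1],[0,0,0,1]]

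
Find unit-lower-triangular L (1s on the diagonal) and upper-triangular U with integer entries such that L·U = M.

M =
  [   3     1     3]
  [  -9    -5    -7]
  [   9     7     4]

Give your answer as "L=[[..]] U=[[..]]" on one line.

  r1 -= -3·r0 → [0,-2,2]
  r2 -= 3·r0 → [0,4,-5]
  r2 -= -2·r1 → [0,0,-1]

L=[[1,0,0],[-3,1,0],[3,-2,1]] U=[[3,1,3],[0,-2,2],[0,0,-1]]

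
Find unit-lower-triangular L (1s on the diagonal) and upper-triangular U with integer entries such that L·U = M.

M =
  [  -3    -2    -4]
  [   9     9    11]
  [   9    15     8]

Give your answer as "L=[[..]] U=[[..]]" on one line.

L=[[1,0,0],[-3,1,0],[-3,3,1]] U=[[-3,-2,-4],[0,3,-1],[0,0,-1]]

  row1 -= -3·row0 → [0,3,-1]
  row2 -= -3·row0 → [0,9,-4]
  row2 -= 3·row1 → [0,0,-1]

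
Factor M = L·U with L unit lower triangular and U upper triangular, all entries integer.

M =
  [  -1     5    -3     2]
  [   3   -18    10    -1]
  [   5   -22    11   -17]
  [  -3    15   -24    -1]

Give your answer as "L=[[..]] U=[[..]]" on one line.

L=[[1,0,0,0],[-3,1,0,0],[-5,-1,1,0],[3,0,5,1]] U=[[-1,5,-3,2],[0,-3,1,5],[0,0,-3,-2],[0,0,0,3]]

  row1 -= -3·row0 → [0,-3,1,5]
  row2 -= -5·row0 → [0,3,-4,-7]
  row3 -= 3·row0 → [0,0,-15,-7]
  row2 -= -1·row1 → [0,0,-3,-2]
  row3 -= 0·row1 → [0,0,-15,-7]
  row3 -= 5·row2 → [0,0,0,3]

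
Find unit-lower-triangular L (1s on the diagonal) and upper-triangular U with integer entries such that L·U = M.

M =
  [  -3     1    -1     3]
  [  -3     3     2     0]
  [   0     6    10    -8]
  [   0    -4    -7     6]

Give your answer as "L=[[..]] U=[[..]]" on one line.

L=[[1,0,0,0],[1,1,0,0],[0,3,1,0],[0,-2,-1,1]] U=[[-3,1,-1,3],[0,2,3,-3],[0,0,1,1],[0,0,0,1]]

  R1 -= 1·R0 → [0,2,3,-3]
  R2 -= 0·R0 → [0,6,10,-8]
  R3 -= 0·R0 → [0,-4,-7,6]
  R2 -= 3·R1 → [0,0,1,1]
  R3 -= -2·R1 → [0,0,-1,0]
  R3 -= -1·R2 → [0,0,0,1]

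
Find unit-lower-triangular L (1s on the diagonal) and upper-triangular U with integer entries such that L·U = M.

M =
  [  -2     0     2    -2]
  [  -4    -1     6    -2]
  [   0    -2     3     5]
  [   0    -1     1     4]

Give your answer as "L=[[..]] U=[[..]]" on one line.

  r1 -= 2·r0 → [0,-1,2,2]
  r2 -= 0·r0 → [0,-2,3,5]
  r3 -= 0·r0 → [0,-1,1,4]
  r2 -= 2·r1 → [0,0,-1,1]
  r3 -= 1·r1 → [0,0,-1,2]
  r3 -= 1·r2 → [0,0,0,1]

L=[[1,0,0,0],[2,1,0,0],[0,2,1,0],[0,1,1,1]] U=[[-2,0,2,-2],[0,-1,2,2],[0,0,-1,1],[0,0,0,1]]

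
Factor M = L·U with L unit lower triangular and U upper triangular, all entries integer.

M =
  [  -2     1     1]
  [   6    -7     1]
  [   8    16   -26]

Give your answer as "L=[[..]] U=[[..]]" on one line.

L=[[1,0,0],[-3,1,0],[-4,-5,1]] U=[[-2,1,1],[0,-4,4],[0,0,-2]]

  r1 -= -3·r0 → [0,-4,4]
  r2 -= -4·r0 → [0,20,-22]
  r2 -= -5·r1 → [0,0,-2]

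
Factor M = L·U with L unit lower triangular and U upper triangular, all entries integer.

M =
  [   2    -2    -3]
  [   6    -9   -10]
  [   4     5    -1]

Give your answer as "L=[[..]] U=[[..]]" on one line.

  row1 -= 3·row0 → [0,-3,-1]
  row2 -= 2·row0 → [0,9,5]
  row2 -= -3·row1 → [0,0,2]

L=[[1,0,0],[3,1,0],[2,-3,1]] U=[[2,-2,-3],[0,-3,-1],[0,0,2]]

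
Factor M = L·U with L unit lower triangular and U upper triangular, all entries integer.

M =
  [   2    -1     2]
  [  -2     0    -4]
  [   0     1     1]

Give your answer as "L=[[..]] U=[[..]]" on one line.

L=[[1,0,0],[-1,1,0],[0,-1,1]] U=[[2,-1,2],[0,-1,-2],[0,0,-1]]

  r1 -= -1·r0 → [0,-1,-2]
  r2 -= 0·r0 → [0,1,1]
  r2 -= -1·r1 → [0,0,-1]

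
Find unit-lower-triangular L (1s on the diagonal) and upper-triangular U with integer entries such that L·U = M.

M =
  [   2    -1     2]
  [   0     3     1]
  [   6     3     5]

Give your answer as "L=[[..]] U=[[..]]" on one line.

L=[[1,0,0],[0,1,0],[3,2,1]] U=[[2,-1,2],[0,3,1],[0,0,-3]]

  r1 -= 0·r0 → [0,3,1]
  r2 -= 3·r0 → [0,6,-1]
  r2 -= 2·r1 → [0,0,-3]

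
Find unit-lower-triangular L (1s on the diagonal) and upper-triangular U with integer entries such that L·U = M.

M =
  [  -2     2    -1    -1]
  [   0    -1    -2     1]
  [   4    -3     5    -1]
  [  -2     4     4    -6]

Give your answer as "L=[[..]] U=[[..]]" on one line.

  row1 -= 0·row0 → [0,-1,-2,1]
  row2 -= -2·row0 → [0,1,3,-3]
  row3 -= 1·row0 → [0,2,5,-5]
  row2 -= -1·row1 → [0,0,1,-2]
  row3 -= -2·row1 → [0,0,1,-3]
  row3 -= 1·row2 → [0,0,0,-1]

L=[[1,0,0,0],[0,1,0,0],[-2,-1,1,0],[1,-2,1,1]] U=[[-2,2,-1,-1],[0,-1,-2,1],[0,0,1,-2],[0,0,0,-1]]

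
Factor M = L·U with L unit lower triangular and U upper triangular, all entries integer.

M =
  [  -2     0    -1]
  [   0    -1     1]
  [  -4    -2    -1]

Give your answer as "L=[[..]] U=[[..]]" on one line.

  r1 -= 0·r0 → [0,-1,1]
  r2 -= 2·r0 → [0,-2,1]
  r2 -= 2·r1 → [0,0,-1]

L=[[1,0,0],[0,1,0],[2,2,1]] U=[[-2,0,-1],[0,-1,1],[0,0,-1]]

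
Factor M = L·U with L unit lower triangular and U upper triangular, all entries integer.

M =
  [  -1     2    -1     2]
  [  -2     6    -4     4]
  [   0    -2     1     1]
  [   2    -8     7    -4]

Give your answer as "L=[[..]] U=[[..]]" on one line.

  row1 -= 2·row0 → [0,2,-2,0]
  row2 -= 0·row0 → [0,-2,1,1]
  row3 -= -2·row0 → [0,-4,5,0]
  row2 -= -1·row1 → [0,0,-1,1]
  row3 -= -2·row1 → [0,0,1,0]
  row3 -= -1·row2 → [0,0,0,1]

L=[[1,0,0,0],[2,1,0,0],[0,-1,1,0],[-2,-2,-1,1]] U=[[-1,2,-1,2],[0,2,-2,0],[0,0,-1,1],[0,0,0,1]]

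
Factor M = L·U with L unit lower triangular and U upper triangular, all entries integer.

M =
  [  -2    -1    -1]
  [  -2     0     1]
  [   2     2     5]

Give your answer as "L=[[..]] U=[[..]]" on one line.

L=[[1,0,0],[1,1,0],[-1,1,1]] U=[[-2,-1,-1],[0,1,2],[0,0,2]]

  R1 -= 1·R0 → [0,1,2]
  R2 -= -1·R0 → [0,1,4]
  R2 -= 1·R1 → [0,0,2]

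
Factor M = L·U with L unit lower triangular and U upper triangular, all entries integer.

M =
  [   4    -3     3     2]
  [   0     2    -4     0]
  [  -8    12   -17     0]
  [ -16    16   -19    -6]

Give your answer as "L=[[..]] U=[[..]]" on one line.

L=[[1,0,0,0],[0,1,0,0],[-2,3,1,0],[-4,2,1,1]] U=[[4,-3,3,2],[0,2,-4,0],[0,0,1,4],[0,0,0,-2]]

  r1 -= 0·r0 → [0,2,-4,0]
  r2 -= -2·r0 → [0,6,-11,4]
  r3 -= -4·r0 → [0,4,-7,2]
  r2 -= 3·r1 → [0,0,1,4]
  r3 -= 2·r1 → [0,0,1,2]
  r3 -= 1·r2 → [0,0,0,-2]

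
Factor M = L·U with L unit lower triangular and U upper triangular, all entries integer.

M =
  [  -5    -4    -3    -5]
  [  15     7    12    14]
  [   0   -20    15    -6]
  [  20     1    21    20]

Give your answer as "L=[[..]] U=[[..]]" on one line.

L=[[1,0,0,0],[-3,1,0,0],[0,4,1,0],[-4,3,0,1]] U=[[-5,-4,-3,-5],[0,-5,3,-1],[0,0,3,-2],[0,0,0,3]]

  r1 -= -3·r0 → [0,-5,3,-1]
  r2 -= 0·r0 → [0,-20,15,-6]
  r3 -= -4·r0 → [0,-15,9,0]
  r2 -= 4·r1 → [0,0,3,-2]
  r3 -= 3·r1 → [0,0,0,3]
  r3 -= 0·r2 → [0,0,0,3]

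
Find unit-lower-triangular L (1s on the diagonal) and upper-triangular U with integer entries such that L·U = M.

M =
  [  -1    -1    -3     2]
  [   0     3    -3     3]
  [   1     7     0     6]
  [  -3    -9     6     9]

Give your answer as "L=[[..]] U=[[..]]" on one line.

L=[[1,0,0,0],[0,1,0,0],[-1,2,1,0],[3,-2,3,1]] U=[[-1,-1,-3,2],[0,3,-3,3],[0,0,3,2],[0,0,0,3]]

  row1 -= 0·row0 → [0,3,-3,3]
  row2 -= -1·row0 → [0,6,-3,8]
  row3 -= 3·row0 → [0,-6,15,3]
  row2 -= 2·row1 → [0,0,3,2]
  row3 -= -2·row1 → [0,0,9,9]
  row3 -= 3·row2 → [0,0,0,3]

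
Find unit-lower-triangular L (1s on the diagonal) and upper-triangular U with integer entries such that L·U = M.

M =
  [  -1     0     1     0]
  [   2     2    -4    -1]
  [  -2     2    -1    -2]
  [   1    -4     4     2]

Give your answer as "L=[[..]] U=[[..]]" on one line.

L=[[1,0,0,0],[-2,1,0,0],[2,1,1,0],[-1,-2,-1,1]] U=[[-1,0,1,0],[0,2,-2,-1],[0,0,-1,-1],[0,0,0,-1]]

  r1 -= -2·r0 → [0,2,-2,-1]
  r2 -= 2·r0 → [0,2,-3,-2]
  r3 -= -1·r0 → [0,-4,5,2]
  r2 -= 1·r1 → [0,0,-1,-1]
  r3 -= -2·r1 → [0,0,1,0]
  r3 -= -1·r2 → [0,0,0,-1]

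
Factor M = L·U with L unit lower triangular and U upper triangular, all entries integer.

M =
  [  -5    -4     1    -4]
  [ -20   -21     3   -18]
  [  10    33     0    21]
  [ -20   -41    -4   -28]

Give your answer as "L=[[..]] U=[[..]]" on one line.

L=[[1,0,0,0],[4,1,0,0],[-2,-5,1,0],[4,5,1,1]] U=[[-5,-4,1,-4],[0,-5,-1,-2],[0,0,-3,3],[0,0,0,-5]]

  r1 -= 4·r0 → [0,-5,-1,-2]
  r2 -= -2·r0 → [0,25,2,13]
  r3 -= 4·r0 → [0,-25,-8,-12]
  r2 -= -5·r1 → [0,0,-3,3]
  r3 -= 5·r1 → [0,0,-3,-2]
  r3 -= 1·r2 → [0,0,0,-5]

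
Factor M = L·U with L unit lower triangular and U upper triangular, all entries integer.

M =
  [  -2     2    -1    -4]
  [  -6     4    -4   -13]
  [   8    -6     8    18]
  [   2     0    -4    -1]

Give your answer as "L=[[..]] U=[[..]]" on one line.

  row1 -= 3·row0 → [0,-2,-1,-1]
  row2 -= -4·row0 → [0,2,4,2]
  row3 -= -1·row0 → [0,2,-5,-5]
  row2 -= -1·row1 → [0,0,3,1]
  row3 -= -1·row1 → [0,0,-6,-6]
  row3 -= -2·row2 → [0,0,0,-4]

L=[[1,0,0,0],[3,1,0,0],[-4,-1,1,0],[-1,-1,-2,1]] U=[[-2,2,-1,-4],[0,-2,-1,-1],[0,0,3,1],[0,0,0,-4]]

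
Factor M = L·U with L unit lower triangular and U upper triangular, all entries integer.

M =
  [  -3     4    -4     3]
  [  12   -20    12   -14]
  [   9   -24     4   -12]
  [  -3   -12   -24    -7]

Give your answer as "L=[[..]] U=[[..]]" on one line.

  r1 -= -4·r0 → [0,-4,-4,-2]
  r2 -= -3·r0 → [0,-12,-8,-3]
  r3 -= 1·r0 → [0,-16,-20,-10]
  r2 -= 3·r1 → [0,0,4,3]
  r3 -= 4·r1 → [0,0,-4,-2]
  r3 -= -1·r2 → [0,0,0,1]

L=[[1,0,0,0],[-4,1,0,0],[-3,3,1,0],[1,4,-1,1]] U=[[-3,4,-4,3],[0,-4,-4,-2],[0,0,4,3],[0,0,0,1]]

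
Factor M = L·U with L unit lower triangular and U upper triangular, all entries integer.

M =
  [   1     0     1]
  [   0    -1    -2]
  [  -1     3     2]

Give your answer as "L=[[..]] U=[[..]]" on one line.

  R1 -= 0·R0 → [0,-1,-2]
  R2 -= -1·R0 → [0,3,3]
  R2 -= -3·R1 → [0,0,-3]

L=[[1,0,0],[0,1,0],[-1,-3,1]] U=[[1,0,1],[0,-1,-2],[0,0,-3]]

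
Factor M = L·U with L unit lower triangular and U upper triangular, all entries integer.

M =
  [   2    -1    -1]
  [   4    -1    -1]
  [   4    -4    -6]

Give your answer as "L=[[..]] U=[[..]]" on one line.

  R1 -= 2·R0 → [0,1,1]
  R2 -= 2·R0 → [0,-2,-4]
  R2 -= -2·R1 → [0,0,-2]

L=[[1,0,0],[2,1,0],[2,-2,1]] U=[[2,-1,-1],[0,1,1],[0,0,-2]]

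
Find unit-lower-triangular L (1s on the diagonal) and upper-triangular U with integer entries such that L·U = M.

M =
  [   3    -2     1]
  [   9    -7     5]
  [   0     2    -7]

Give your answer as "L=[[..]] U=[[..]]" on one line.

  r1 -= 3·r0 → [0,-1,2]
  r2 -= 0·r0 → [0,2,-7]
  r2 -= -2·r1 → [0,0,-3]

L=[[1,0,0],[3,1,0],[0,-2,1]] U=[[3,-2,1],[0,-1,2],[0,0,-3]]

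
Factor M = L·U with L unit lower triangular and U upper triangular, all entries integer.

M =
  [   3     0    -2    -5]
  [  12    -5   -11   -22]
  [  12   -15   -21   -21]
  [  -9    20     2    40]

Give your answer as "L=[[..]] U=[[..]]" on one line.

  row1 -= 4·row0 → [0,-5,-3,-2]
  row2 -= 4·row0 → [0,-15,-13,-1]
  row3 -= -3·row0 → [0,20,-4,25]
  row2 -= 3·row1 → [0,0,-4,5]
  row3 -= -4·row1 → [0,0,-16,17]
  row3 -= 4·row2 → [0,0,0,-3]

L=[[1,0,0,0],[4,1,0,0],[4,3,1,0],[-3,-4,4,1]] U=[[3,0,-2,-5],[0,-5,-3,-2],[0,0,-4,5],[0,0,0,-3]]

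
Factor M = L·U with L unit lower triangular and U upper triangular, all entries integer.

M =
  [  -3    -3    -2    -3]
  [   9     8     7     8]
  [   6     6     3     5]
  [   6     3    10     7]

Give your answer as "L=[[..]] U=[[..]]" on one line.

  r1 -= -3·r0 → [0,-1,1,-1]
  r2 -= -2·r0 → [0,0,-1,-1]
  r3 -= -2·r0 → [0,-3,6,1]
  r2 -= 0·r1 → [0,0,-1,-1]
  r3 -= 3·r1 → [0,0,3,4]
  r3 -= -3·r2 → [0,0,0,1]

L=[[1,0,0,0],[-3,1,0,0],[-2,0,1,0],[-2,3,-3,1]] U=[[-3,-3,-2,-3],[0,-1,1,-1],[0,0,-1,-1],[0,0,0,1]]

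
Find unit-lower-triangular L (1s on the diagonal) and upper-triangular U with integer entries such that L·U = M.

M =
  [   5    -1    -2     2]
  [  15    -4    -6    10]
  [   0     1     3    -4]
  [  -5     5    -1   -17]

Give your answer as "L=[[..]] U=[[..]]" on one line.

L=[[1,0,0,0],[3,1,0,0],[0,-1,1,0],[-1,-4,-1,1]] U=[[5,-1,-2,2],[0,-1,0,4],[0,0,3,0],[0,0,0,1]]

  row1 -= 3·row0 → [0,-1,0,4]
  row2 -= 0·row0 → [0,1,3,-4]
  row3 -= -1·row0 → [0,4,-3,-15]
  row2 -= -1·row1 → [0,0,3,0]
  row3 -= -4·row1 → [0,0,-3,1]
  row3 -= -1·row2 → [0,0,0,1]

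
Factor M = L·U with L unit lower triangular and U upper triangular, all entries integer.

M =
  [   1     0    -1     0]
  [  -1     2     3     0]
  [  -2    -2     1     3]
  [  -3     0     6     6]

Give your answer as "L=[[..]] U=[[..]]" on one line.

L=[[1,0,0,0],[-1,1,0,0],[-2,-1,1,0],[-3,0,3,1]] U=[[1,0,-1,0],[0,2,2,0],[0,0,1,3],[0,0,0,-3]]

  r1 -= -1·r0 → [0,2,2,0]
  r2 -= -2·r0 → [0,-2,-1,3]
  r3 -= -3·r0 → [0,0,3,6]
  r2 -= -1·r1 → [0,0,1,3]
  r3 -= 0·r1 → [0,0,3,6]
  r3 -= 3·r2 → [0,0,0,-3]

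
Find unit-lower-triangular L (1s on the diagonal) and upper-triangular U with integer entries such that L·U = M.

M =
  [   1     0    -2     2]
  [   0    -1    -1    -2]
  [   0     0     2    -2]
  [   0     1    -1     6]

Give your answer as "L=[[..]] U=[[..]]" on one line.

L=[[1,0,0,0],[0,1,0,0],[0,0,1,0],[0,-1,-1,1]] U=[[1,0,-2,2],[0,-1,-1,-2],[0,0,2,-2],[0,0,0,2]]

  r1 -= 0·r0 → [0,-1,-1,-2]
  r2 -= 0·r0 → [0,0,2,-2]
  r3 -= 0·r0 → [0,1,-1,6]
  r2 -= 0·r1 → [0,0,2,-2]
  r3 -= -1·r1 → [0,0,-2,4]
  r3 -= -1·r2 → [0,0,0,2]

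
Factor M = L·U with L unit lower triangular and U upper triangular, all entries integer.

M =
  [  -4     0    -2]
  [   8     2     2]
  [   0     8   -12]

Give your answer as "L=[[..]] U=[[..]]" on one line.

  R1 -= -2·R0 → [0,2,-2]
  R2 -= 0·R0 → [0,8,-12]
  R2 -= 4·R1 → [0,0,-4]

L=[[1,0,0],[-2,1,0],[0,4,1]] U=[[-4,0,-2],[0,2,-2],[0,0,-4]]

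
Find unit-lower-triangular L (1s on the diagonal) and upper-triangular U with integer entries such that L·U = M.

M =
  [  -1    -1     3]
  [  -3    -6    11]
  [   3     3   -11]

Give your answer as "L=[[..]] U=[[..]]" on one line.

L=[[1,0,0],[3,1,0],[-3,0,1]] U=[[-1,-1,3],[0,-3,2],[0,0,-2]]

  row1 -= 3·row0 → [0,-3,2]
  row2 -= -3·row0 → [0,0,-2]
  row2 -= 0·row1 → [0,0,-2]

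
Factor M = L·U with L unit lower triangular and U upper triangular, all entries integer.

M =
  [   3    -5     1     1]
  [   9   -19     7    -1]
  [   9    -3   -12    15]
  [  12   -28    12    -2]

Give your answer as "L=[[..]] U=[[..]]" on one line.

L=[[1,0,0,0],[3,1,0,0],[3,-3,1,0],[4,2,0,1]] U=[[3,-5,1,1],[0,-4,4,-4],[0,0,-3,0],[0,0,0,2]]

  r1 -= 3·r0 → [0,-4,4,-4]
  r2 -= 3·r0 → [0,12,-15,12]
  r3 -= 4·r0 → [0,-8,8,-6]
  r2 -= -3·r1 → [0,0,-3,0]
  r3 -= 2·r1 → [0,0,0,2]
  r3 -= 0·r2 → [0,0,0,2]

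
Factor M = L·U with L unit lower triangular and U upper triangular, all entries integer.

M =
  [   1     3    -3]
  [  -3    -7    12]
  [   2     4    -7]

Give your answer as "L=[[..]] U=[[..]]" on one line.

L=[[1,0,0],[-3,1,0],[2,-1,1]] U=[[1,3,-3],[0,2,3],[0,0,2]]

  R1 -= -3·R0 → [0,2,3]
  R2 -= 2·R0 → [0,-2,-1]
  R2 -= -1·R1 → [0,0,2]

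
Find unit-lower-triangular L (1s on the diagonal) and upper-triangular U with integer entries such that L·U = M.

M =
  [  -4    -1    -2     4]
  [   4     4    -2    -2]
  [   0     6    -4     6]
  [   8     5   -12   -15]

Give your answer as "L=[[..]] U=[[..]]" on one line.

  row1 -= -1·row0 → [0,3,-4,2]
  row2 -= 0·row0 → [0,6,-4,6]
  row3 -= -2·row0 → [0,3,-16,-7]
  row2 -= 2·row1 → [0,0,4,2]
  row3 -= 1·row1 → [0,0,-12,-9]
  row3 -= -3·row2 → [0,0,0,-3]

L=[[1,0,0,0],[-1,1,0,0],[0,2,1,0],[-2,1,-3,1]] U=[[-4,-1,-2,4],[0,3,-4,2],[0,0,4,2],[0,0,0,-3]]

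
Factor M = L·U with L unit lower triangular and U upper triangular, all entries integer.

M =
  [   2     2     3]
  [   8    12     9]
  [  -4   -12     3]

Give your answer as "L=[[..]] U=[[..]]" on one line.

L=[[1,0,0],[4,1,0],[-2,-2,1]] U=[[2,2,3],[0,4,-3],[0,0,3]]

  r1 -= 4·r0 → [0,4,-3]
  r2 -= -2·r0 → [0,-8,9]
  r2 -= -2·r1 → [0,0,3]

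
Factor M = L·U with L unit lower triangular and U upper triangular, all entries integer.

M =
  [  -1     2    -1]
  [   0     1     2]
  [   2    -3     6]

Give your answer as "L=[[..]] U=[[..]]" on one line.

  R1 -= 0·R0 → [0,1,2]
  R2 -= -2·R0 → [0,1,4]
  R2 -= 1·R1 → [0,0,2]

L=[[1,0,0],[0,1,0],[-2,1,1]] U=[[-1,2,-1],[0,1,2],[0,0,2]]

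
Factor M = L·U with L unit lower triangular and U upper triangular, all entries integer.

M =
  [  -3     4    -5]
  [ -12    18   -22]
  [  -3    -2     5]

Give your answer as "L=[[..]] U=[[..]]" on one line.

  R1 -= 4·R0 → [0,2,-2]
  R2 -= 1·R0 → [0,-6,10]
  R2 -= -3·R1 → [0,0,4]

L=[[1,0,0],[4,1,0],[1,-3,1]] U=[[-3,4,-5],[0,2,-2],[0,0,4]]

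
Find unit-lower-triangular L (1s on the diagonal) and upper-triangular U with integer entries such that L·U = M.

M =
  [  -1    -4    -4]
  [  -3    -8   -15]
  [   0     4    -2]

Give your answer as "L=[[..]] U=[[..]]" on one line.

  R1 -= 3·R0 → [0,4,-3]
  R2 -= 0·R0 → [0,4,-2]
  R2 -= 1·R1 → [0,0,1]

L=[[1,0,0],[3,1,0],[0,1,1]] U=[[-1,-4,-4],[0,4,-3],[0,0,1]]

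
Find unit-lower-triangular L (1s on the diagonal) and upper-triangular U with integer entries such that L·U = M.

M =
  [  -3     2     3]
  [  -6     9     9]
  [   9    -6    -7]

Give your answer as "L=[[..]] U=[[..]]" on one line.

L=[[1,0,0],[2,1,0],[-3,0,1]] U=[[-3,2,3],[0,5,3],[0,0,2]]

  row1 -= 2·row0 → [0,5,3]
  row2 -= -3·row0 → [0,0,2]
  row2 -= 0·row1 → [0,0,2]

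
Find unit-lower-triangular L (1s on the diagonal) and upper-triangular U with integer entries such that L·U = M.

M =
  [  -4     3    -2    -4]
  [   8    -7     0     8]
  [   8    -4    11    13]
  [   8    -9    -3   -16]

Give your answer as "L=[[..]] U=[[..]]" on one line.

  R1 -= -2·R0 → [0,-1,-4,0]
  R2 -= -2·R0 → [0,2,7,5]
  R3 -= -2·R0 → [0,-3,-7,-24]
  R2 -= -2·R1 → [0,0,-1,5]
  R3 -= 3·R1 → [0,0,5,-24]
  R3 -= -5·R2 → [0,0,0,1]

L=[[1,0,0,0],[-2,1,0,0],[-2,-2,1,0],[-2,3,-5,1]] U=[[-4,3,-2,-4],[0,-1,-4,0],[0,0,-1,5],[0,0,0,1]]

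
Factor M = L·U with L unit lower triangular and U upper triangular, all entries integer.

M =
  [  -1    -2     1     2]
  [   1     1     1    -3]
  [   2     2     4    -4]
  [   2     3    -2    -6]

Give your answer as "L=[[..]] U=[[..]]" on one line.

  R1 -= -1·R0 → [0,-1,2,-1]
  R2 -= -2·R0 → [0,-2,6,0]
  R3 -= -2·R0 → [0,-1,0,-2]
  R2 -= 2·R1 → [0,0,2,2]
  R3 -= 1·R1 → [0,0,-2,-1]
  R3 -= -1·R2 → [0,0,0,1]

L=[[1,0,0,0],[-1,1,0,0],[-2,2,1,0],[-2,1,-1,1]] U=[[-1,-2,1,2],[0,-1,2,-1],[0,0,2,2],[0,0,0,1]]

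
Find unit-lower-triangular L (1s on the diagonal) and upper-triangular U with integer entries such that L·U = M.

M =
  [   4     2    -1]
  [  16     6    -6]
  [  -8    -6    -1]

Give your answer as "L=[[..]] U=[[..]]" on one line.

  r1 -= 4·r0 → [0,-2,-2]
  r2 -= -2·r0 → [0,-2,-3]
  r2 -= 1·r1 → [0,0,-1]

L=[[1,0,0],[4,1,0],[-2,1,1]] U=[[4,2,-1],[0,-2,-2],[0,0,-1]]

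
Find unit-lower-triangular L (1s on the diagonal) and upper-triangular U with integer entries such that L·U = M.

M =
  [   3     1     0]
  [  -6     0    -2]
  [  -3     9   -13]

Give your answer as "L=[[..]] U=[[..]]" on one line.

L=[[1,0,0],[-2,1,0],[-1,5,1]] U=[[3,1,0],[0,2,-2],[0,0,-3]]

  R1 -= -2·R0 → [0,2,-2]
  R2 -= -1·R0 → [0,10,-13]
  R2 -= 5·R1 → [0,0,-3]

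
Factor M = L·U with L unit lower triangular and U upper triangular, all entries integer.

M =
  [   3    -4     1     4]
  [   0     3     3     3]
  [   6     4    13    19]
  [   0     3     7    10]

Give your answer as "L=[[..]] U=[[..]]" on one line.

  row1 -= 0·row0 → [0,3,3,3]
  row2 -= 2·row0 → [0,12,11,11]
  row3 -= 0·row0 → [0,3,7,10]
  row2 -= 4·row1 → [0,0,-1,-1]
  row3 -= 1·row1 → [0,0,4,7]
  row3 -= -4·row2 → [0,0,0,3]

L=[[1,0,0,0],[0,1,0,0],[2,4,1,0],[0,1,-4,1]] U=[[3,-4,1,4],[0,3,3,3],[0,0,-1,-1],[0,0,0,3]]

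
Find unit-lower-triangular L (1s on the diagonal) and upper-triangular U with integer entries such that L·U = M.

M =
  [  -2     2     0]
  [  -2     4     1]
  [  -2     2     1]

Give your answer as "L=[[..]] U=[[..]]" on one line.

  row1 -= 1·row0 → [0,2,1]
  row2 -= 1·row0 → [0,0,1]
  row2 -= 0·row1 → [0,0,1]

L=[[1,0,0],[1,1,0],[1,0,1]] U=[[-2,2,0],[0,2,1],[0,0,1]]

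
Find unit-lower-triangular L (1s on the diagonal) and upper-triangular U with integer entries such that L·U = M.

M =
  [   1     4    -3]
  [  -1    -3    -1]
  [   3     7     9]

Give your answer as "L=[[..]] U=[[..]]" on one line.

  row1 -= -1·row0 → [0,1,-4]
  row2 -= 3·row0 → [0,-5,18]
  row2 -= -5·row1 → [0,0,-2]

L=[[1,0,0],[-1,1,0],[3,-5,1]] U=[[1,4,-3],[0,1,-4],[0,0,-2]]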